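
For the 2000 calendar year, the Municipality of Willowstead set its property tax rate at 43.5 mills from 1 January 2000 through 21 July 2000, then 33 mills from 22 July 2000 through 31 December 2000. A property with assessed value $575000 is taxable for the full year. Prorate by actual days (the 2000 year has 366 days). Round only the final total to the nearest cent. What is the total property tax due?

1 January – 21 July 2000: 203 days at 43.5 mills → $575000 × 4.35% × 203/366 = $13873.0533
22 July – 31 December 2000: 163 days at 33 mills → $575000 × 3.3% × 163/366 = $8450.6148
Total = $22323.6680

$22323.67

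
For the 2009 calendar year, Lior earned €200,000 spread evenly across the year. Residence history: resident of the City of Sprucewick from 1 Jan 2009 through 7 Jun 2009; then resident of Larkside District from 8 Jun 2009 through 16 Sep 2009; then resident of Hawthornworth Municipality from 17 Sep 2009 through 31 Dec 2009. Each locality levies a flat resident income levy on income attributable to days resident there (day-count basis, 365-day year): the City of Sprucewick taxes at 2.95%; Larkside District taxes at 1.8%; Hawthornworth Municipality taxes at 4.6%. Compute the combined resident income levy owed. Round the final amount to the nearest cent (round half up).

€6,221.92

The City of Sprucewick, 1 Jan – 7 Jun 2009: 158 days → €200,000 × 2.95% × 158/365 = €2,553.9726
Larkside District, 8 Jun – 16 Sep 2009: 101 days → €200,000 × 1.8% × 101/365 = €996.1644
Hawthornworth Municipality, 17 Sep – 31 Dec 2009: 106 days → €200,000 × 4.6% × 106/365 = €2,671.7808
Total = €6,221.9178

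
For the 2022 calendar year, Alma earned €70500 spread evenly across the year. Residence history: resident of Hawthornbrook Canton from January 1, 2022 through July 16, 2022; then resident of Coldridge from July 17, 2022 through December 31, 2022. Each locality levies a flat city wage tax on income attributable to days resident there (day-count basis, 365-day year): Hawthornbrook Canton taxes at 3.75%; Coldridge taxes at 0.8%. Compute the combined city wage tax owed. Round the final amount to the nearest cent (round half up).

Hawthornbrook Canton, January 1 – July 16, 2022: 197 days → €70500 × 3.75% × 197/365 = €1426.9007
Coldridge, July 17 – December 31, 2022: 168 days → €70500 × 0.8% × 168/365 = €259.5945
Total = €1686.4952

€1686.50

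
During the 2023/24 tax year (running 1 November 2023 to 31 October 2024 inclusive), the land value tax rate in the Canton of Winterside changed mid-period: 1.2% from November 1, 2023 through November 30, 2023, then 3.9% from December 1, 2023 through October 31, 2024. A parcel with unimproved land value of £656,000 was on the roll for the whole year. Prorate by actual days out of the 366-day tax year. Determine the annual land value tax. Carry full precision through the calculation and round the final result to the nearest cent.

£24,132.20

November 1 – November 30, 2023: 30 days at 1.2% → £656,000 × 1.2% × 30/366 = £645.2459
December 1, 2023 – October 31, 2024: 336 days at 3.9% → £656,000 × 3.9% × 336/366 = £23,486.9508
Total = £24,132.1967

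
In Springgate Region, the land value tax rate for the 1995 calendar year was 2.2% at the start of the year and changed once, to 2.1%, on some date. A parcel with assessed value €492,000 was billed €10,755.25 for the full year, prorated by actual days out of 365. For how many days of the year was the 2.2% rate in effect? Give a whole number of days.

314 days

Let d = days at the first rate; then 365 − d days at the second rate.
€492,000 × [2.2%·d + 2.1%·(365−d)] / 365 = €10,755.25
Solving gives d = 314, so the new rate took effect on 11 Nov 1995.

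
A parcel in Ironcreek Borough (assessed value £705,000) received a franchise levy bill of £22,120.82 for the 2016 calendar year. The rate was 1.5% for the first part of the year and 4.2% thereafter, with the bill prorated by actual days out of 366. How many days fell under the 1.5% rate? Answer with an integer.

144 days

Let d = days at the first rate; then 366 − d days at the second rate.
£705,000 × [1.5%·d + 4.2%·(366−d)] / 366 = £22,120.82
Solving gives d = 144, so the new rate took effect on 24 May 2016.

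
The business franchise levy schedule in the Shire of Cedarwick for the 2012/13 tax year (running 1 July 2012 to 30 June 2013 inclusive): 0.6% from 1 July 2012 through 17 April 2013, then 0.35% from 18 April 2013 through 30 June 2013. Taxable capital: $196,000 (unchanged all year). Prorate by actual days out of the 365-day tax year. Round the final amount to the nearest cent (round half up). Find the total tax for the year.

$1,076.66

1 July 2012 – 17 April 2013: 291 days at 0.6% → $196,000 × 0.6% × 291/365 = $937.5781
18 April – 30 June 2013: 74 days at 0.35% → $196,000 × 0.35% × 74/365 = $139.0795
Total = $1,076.6575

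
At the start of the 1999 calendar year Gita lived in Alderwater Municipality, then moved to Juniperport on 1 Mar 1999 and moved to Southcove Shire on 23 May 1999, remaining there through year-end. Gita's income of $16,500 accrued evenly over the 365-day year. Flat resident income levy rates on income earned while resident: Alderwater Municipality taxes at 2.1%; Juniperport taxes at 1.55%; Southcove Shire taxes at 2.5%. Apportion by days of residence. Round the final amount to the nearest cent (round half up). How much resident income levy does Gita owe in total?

Alderwater Municipality, 1 Jan – 28 Feb 1999: 59 days → $16,500 × 2.1% × 59/365 = $56.0096
Juniperport, 1 Mar – 22 May 1999: 83 days → $16,500 × 1.55% × 83/365 = $58.1568
Southcove Shire, 23 May – 31 Dec 1999: 223 days → $16,500 × 2.5% × 223/365 = $252.0205
Total = $366.1870

$366.19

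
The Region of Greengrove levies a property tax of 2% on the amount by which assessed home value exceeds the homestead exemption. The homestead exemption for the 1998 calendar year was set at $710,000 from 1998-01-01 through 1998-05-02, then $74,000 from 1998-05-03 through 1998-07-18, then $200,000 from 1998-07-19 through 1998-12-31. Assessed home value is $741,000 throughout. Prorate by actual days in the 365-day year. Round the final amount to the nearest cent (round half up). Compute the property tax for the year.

$7,942.30

1998-01-01 to 1998-05-02: 122 days, exemption $710,000 → ($741,000 − $710,000) × 2% × 122/365 = $207.2329
1998-05-03 to 1998-07-18: 77 days, exemption $74,000 → ($741,000 − $74,000) × 2% × 77/365 = $2,814.1918
1998-07-19 to 1998-12-31: 166 days, exemption $200,000 → ($741,000 − $200,000) × 2% × 166/365 = $4,920.8767
Total = $7,942.3014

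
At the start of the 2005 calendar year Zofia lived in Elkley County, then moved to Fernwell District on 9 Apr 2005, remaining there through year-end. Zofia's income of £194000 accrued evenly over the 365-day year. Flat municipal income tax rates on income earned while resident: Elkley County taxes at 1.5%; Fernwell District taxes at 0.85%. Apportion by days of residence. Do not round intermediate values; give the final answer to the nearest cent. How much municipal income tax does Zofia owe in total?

£1987.57

Elkley County, 1 Jan – 8 Apr 2005: 98 days → £194000 × 1.5% × 98/365 = £781.3151
Fernwell District, 9 Apr – 31 Dec 2005: 267 days → £194000 × 0.85% × 267/365 = £1206.2548
Total = £1987.5699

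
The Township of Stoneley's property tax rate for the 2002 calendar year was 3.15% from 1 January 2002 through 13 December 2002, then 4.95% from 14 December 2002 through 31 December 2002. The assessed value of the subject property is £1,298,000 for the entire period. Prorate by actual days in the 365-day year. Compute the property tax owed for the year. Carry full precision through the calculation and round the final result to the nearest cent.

£42,039.20

1 January – 13 December 2002: 347 days at 3.15% → £1,298,000 × 3.15% × 347/365 = £38,870.6548
14 December – 31 December 2002: 18 days at 4.95% → £1,298,000 × 4.95% × 18/365 = £3,168.5425
Total = £42,039.1973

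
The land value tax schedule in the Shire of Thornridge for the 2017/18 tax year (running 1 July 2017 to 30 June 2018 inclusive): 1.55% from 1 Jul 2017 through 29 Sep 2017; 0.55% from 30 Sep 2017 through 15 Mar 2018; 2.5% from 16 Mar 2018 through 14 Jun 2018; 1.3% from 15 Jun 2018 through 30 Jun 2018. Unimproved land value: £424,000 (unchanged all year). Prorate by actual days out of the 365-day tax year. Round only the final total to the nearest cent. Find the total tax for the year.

1 Jul – 29 Sep 2017: 91 days at 1.55% → £424,000 × 1.55% × 91/365 = £1,638.4986
30 Sep 2017 – 15 Mar 2018: 167 days at 0.55% → £424,000 × 0.55% × 167/365 = £1,066.9699
16 Mar – 14 Jun 2018: 91 days at 2.5% → £424,000 × 2.5% × 91/365 = £2,642.7397
15 Jun – 30 Jun 2018: 16 days at 1.3% → £424,000 × 1.3% × 16/365 = £241.6219
Total = £5,589.8301

£5,589.83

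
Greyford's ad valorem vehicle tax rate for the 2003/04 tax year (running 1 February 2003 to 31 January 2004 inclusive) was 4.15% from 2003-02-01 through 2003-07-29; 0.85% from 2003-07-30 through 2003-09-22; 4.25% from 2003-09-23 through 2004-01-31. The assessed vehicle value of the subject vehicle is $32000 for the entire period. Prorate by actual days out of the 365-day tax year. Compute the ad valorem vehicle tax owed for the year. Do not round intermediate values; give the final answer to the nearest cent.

2003-02-01 to 2003-07-29: 179 days at 4.15% → $32000 × 4.15% × 179/365 = $651.2658
2003-07-30 to 2003-09-22: 55 days at 0.85% → $32000 × 0.85% × 55/365 = $40.9863
2003-09-23 to 2004-01-31: 131 days at 4.25% → $32000 × 4.25% × 131/365 = $488.1096
Total = $1180.3616

$1180.36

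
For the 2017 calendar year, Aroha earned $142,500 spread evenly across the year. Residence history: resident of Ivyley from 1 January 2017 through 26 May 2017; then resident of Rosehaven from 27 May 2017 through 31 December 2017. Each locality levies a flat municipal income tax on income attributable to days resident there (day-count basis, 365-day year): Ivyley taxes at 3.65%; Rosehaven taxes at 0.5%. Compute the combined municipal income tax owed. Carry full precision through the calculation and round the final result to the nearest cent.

Ivyley, 1 January – 26 May 2017: 146 days → $142,500 × 3.65% × 146/365 = $2,080.5000
Rosehaven, 27 May – 31 December 2017: 219 days → $142,500 × 0.5% × 219/365 = $427.5000
Total = $2,508.0000

$2,508.00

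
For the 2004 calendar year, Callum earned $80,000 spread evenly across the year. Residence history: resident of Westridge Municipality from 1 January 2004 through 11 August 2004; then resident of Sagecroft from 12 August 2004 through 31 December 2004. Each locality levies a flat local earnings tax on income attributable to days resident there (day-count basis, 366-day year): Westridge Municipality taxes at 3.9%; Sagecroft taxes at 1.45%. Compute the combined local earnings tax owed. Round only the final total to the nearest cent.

Westridge Municipality, 1 January – 11 August 2004: 224 days → $80,000 × 3.9% × 224/366 = $1,909.5082
Sagecroft, 12 August – 31 December 2004: 142 days → $80,000 × 1.45% × 142/366 = $450.0546
Total = $2,359.5628

$2,359.56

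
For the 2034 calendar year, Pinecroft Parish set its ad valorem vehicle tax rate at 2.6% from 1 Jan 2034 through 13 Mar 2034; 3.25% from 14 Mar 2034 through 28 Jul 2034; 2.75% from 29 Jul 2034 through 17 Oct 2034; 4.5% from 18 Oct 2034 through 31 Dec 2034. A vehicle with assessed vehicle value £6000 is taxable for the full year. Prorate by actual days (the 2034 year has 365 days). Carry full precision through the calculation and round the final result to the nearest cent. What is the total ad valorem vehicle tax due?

1 Jan – 13 Mar 2034: 72 days at 2.6% → £6000 × 2.6% × 72/365 = £30.7726
14 Mar – 28 Jul 2034: 137 days at 3.25% → £6000 × 3.25% × 137/365 = £73.1918
29 Jul – 17 Oct 2034: 81 days at 2.75% → £6000 × 2.75% × 81/365 = £36.6164
18 Oct – 31 Dec 2034: 75 days at 4.5% → £6000 × 4.5% × 75/365 = £55.4795
Total = £196.0603

£196.06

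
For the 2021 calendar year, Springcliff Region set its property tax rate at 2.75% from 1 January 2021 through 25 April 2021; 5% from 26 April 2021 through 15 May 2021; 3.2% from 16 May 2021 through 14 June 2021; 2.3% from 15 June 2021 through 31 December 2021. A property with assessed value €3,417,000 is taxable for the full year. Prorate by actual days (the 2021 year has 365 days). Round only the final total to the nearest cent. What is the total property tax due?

€91,018.58

1 January – 25 April 2021: 115 days at 2.75% → €3,417,000 × 2.75% × 115/365 = €29,606.1986
26 April – 15 May 2021: 20 days at 5% → €3,417,000 × 5% × 20/365 = €9,361.6438
16 May – 14 June 2021: 30 days at 3.2% → €3,417,000 × 3.2% × 30/365 = €8,987.1781
15 June – 31 December 2021: 200 days at 2.3% → €3,417,000 × 2.3% × 200/365 = €43,063.5616
Total = €91,018.5822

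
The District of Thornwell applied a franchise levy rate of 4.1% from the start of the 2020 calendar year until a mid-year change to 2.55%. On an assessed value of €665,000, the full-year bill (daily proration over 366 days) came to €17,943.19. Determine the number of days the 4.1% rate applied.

35 days

Let d = days at the first rate; then 366 − d days at the second rate.
€665,000 × [4.1%·d + 2.55%·(366−d)] / 366 = €17,943.19
Solving gives d = 35, so the new rate took effect on February 5, 2020.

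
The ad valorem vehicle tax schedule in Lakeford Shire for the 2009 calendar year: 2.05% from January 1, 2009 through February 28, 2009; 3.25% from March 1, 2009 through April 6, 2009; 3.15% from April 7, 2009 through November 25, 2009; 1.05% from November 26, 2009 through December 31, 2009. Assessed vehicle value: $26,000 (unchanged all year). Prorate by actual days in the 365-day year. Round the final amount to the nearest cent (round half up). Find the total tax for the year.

January 1 – February 28, 2009: 59 days at 2.05% → $26,000 × 2.05% × 59/365 = $86.1562
March 1 – April 6, 2009: 37 days at 3.25% → $26,000 × 3.25% × 37/365 = $85.6575
April 7 – November 25, 2009: 233 days at 3.15% → $26,000 × 3.15% × 233/365 = $522.8137
November 26 – December 31, 2009: 36 days at 1.05% → $26,000 × 1.05% × 36/365 = $26.9260
Total = $721.5534

$721.55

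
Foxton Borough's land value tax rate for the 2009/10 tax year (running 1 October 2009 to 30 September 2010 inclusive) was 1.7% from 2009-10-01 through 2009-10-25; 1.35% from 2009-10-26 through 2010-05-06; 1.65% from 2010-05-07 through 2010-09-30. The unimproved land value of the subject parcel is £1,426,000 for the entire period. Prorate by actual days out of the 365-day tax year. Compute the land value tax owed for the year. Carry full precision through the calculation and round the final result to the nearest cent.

£21,315.77

2009-10-01 to 2009-10-25: 25 days at 1.7% → £1,426,000 × 1.7% × 25/365 = £1,660.4110
2009-10-26 to 2010-05-06: 193 days at 1.35% → £1,426,000 × 1.35% × 193/365 = £10,179.2959
2010-05-07 to 2010-09-30: 147 days at 1.65% → £1,426,000 × 1.65% × 147/365 = £9,476.0630
Total = £21,315.7699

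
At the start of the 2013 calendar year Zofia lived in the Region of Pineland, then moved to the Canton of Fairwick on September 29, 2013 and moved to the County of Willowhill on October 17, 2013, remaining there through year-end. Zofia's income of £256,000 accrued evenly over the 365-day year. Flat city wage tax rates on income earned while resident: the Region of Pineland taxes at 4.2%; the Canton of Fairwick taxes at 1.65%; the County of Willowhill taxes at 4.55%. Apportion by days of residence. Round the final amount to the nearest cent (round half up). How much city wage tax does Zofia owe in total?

The Region of Pineland, January 1 – September 28, 2013: 271 days → £256,000 × 4.2% × 271/365 = £7,982.9918
The Canton of Fairwick, September 29 – October 16, 2013: 18 days → £256,000 × 1.65% × 18/365 = £208.3068
The County of Willowhill, October 17 – December 31, 2013: 76 days → £256,000 × 4.55% × 76/365 = £2,425.3370
Total = £10,616.6356

£10,616.64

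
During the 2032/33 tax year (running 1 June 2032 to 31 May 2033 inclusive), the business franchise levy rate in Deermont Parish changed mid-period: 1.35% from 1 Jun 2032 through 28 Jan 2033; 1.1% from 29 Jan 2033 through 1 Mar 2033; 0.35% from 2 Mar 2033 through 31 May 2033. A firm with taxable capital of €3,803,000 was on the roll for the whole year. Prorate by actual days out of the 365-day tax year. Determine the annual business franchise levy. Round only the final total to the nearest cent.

€41,025.51

1 Jun 2032 – 28 Jan 2033: 242 days at 1.35% → €3,803,000 × 1.35% × 242/365 = €34,039.4548
29 Jan – 1 Mar 2033: 32 days at 1.1% → €3,803,000 × 1.1% × 32/365 = €3,667.5507
2 Mar – 31 May 2033: 91 days at 0.35% → €3,803,000 × 0.35% × 91/365 = €3,318.5082
Total = €41,025.5137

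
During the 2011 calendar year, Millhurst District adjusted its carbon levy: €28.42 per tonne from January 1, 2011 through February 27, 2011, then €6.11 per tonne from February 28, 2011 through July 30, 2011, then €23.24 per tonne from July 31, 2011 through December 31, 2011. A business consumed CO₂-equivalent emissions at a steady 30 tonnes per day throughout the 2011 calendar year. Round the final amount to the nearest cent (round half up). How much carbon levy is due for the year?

€184864.50

January 1 – February 27, 2011: 58 days × 30 tonnes/day = 1,740 tonnes at €28.42/tonne → €49450.80
February 28 – July 30, 2011: 153 days × 30 tonnes/day = 4,590 tonnes at €6.11/tonne → €28044.90
July 31 – December 31, 2011: 154 days × 30 tonnes/day = 4,620 tonnes at €23.24/tonne → €107368.80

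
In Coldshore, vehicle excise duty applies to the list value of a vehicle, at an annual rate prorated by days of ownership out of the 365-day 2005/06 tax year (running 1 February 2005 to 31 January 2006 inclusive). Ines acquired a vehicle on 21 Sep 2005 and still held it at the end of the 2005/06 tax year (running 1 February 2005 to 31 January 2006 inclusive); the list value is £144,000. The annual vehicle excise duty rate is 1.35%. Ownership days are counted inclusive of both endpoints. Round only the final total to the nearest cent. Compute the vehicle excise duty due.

Days held (21 Sep 2005 – 31 Jan 2006): 133 out of 365
Tax = £144,000 × 1.35% × 133/365 = £708.3616

£708.36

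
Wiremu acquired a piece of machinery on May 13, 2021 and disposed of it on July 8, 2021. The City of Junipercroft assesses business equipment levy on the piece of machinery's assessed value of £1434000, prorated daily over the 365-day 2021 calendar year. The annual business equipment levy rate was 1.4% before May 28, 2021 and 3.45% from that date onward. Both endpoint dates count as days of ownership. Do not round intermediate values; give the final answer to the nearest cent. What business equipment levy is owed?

£6517.82

May 13 – May 27, 2021: 15 days at 1.4% → £1434000 × 1.4% × 15/365 = £825.0411
May 28 – July 8, 2021: 42 days at 3.45% → £1434000 × 3.45% × 42/365 = £5692.7836
Total = £6517.8247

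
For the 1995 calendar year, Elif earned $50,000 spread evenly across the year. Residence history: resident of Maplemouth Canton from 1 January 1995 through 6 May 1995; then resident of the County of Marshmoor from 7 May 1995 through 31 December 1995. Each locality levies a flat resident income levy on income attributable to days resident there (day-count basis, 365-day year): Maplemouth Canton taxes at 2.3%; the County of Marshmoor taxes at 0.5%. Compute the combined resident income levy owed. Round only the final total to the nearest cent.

Maplemouth Canton, 1 January – 6 May 1995: 126 days → $50,000 × 2.3% × 126/365 = $396.9863
The County of Marshmoor, 7 May – 31 December 1995: 239 days → $50,000 × 0.5% × 239/365 = $163.6986
Total = $560.6849

$560.68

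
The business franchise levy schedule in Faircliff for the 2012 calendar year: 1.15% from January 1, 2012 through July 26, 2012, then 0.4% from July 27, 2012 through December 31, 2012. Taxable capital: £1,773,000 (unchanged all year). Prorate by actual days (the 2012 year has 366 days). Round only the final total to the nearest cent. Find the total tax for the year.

January 1 – July 26, 2012: 208 days at 1.15% → £1,773,000 × 1.15% × 208/366 = £11,587.4754
July 27 – December 31, 2012: 158 days at 0.4% → £1,773,000 × 0.4% × 158/366 = £3,061.5738
Total = £14,649.0492

£14,649.05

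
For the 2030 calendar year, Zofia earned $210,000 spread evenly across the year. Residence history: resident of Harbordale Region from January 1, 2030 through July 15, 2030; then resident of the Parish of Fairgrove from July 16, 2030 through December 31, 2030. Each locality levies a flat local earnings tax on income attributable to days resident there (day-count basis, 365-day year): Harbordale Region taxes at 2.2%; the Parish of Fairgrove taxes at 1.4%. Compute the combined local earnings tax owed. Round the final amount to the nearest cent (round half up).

Harbordale Region, January 1 – July 15, 2030: 196 days → $210,000 × 2.2% × 196/365 = $2,480.8767
The Parish of Fairgrove, July 16 – December 31, 2030: 169 days → $210,000 × 1.4% × 169/365 = $1,361.2603
Total = $3,842.1370

$3,842.14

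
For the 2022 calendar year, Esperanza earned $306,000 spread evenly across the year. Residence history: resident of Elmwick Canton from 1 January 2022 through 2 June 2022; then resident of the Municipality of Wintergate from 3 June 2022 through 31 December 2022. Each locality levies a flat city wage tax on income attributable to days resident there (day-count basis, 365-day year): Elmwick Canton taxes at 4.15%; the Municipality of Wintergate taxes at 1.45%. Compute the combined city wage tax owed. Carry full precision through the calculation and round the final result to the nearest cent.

Elmwick Canton, 1 January – 2 June 2022: 153 days → $306,000 × 4.15% × 153/365 = $5,323.1425
The Municipality of Wintergate, 3 June – 31 December 2022: 212 days → $306,000 × 1.45% × 212/365 = $2,577.1068
Total = $7,900.2493

$7,900.25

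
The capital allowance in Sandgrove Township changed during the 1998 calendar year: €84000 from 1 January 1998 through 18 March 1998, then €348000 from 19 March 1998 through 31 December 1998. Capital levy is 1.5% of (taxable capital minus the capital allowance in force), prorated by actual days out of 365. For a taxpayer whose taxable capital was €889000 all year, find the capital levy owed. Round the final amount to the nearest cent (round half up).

€8950.40

1 January – 18 March 1998: 77 days, exemption €84000 → (€889000 − €84000) × 1.5% × 77/365 = €2547.3288
19 March – 31 December 1998: 288 days, exemption €348000 → (€889000 − €348000) × 1.5% × 288/365 = €6403.0685
Total = €8950.3973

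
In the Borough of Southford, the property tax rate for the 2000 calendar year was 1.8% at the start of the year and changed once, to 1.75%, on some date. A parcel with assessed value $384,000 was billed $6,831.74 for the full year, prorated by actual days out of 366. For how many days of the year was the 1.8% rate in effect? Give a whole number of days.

213 days

Let d = days at the first rate; then 366 − d days at the second rate.
$384,000 × [1.8%·d + 1.75%·(366−d)] / 366 = $6,831.74
Solving gives d = 213, so the new rate took effect on 1 Aug 2000.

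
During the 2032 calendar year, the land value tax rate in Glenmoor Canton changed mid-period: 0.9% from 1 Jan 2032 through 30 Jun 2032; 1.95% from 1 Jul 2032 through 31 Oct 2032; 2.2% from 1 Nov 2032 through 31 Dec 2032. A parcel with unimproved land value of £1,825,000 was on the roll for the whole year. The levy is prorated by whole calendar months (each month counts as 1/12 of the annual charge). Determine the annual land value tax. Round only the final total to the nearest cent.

£26,766.67

1 Jan – 30 Jun 2032: 6 months at 0.9% → £1,825,000 × 0.9% × 6/12 = £8,212.5000
1 Jul – 31 Oct 2032: 4 months at 1.95% → £1,825,000 × 1.95% × 4/12 = £11,862.5000
1 Nov – 31 Dec 2032: 2 months at 2.2% → £1,825,000 × 2.2% × 2/12 = £6,691.6667
Total = £26,766.6667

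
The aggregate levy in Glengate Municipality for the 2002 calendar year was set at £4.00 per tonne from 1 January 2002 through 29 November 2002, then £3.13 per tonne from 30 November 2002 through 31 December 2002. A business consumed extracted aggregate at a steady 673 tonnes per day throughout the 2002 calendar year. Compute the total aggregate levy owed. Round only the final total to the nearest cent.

£963,843.68

1 January – 29 November 2002: 333 days × 673 tonnes/day = 224,109 tonnes at £4.00/tonne → £896,436.00
30 November – 31 December 2002: 32 days × 673 tonnes/day = 21,536 tonnes at £3.13/tonne → £67,407.68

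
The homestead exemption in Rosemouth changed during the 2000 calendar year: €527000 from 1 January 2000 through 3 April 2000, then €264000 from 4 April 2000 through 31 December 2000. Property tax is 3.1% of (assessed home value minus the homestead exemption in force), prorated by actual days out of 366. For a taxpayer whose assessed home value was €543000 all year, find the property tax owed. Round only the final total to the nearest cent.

1 January – 3 April 2000: 94 days, exemption €527000 → (€543000 − €527000) × 3.1% × 94/366 = €127.3880
4 April – 31 December 2000: 272 days, exemption €264000 → (€543000 − €264000) × 3.1% × 272/366 = €6427.6721
Total = €6555.0601

€6555.06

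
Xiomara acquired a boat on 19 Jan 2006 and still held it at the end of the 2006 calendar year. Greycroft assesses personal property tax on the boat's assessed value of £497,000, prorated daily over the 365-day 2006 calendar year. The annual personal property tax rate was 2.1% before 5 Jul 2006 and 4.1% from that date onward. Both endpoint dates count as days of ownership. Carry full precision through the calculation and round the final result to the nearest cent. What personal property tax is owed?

£14,824.22

19 Jan – 4 Jul 2006: 167 days at 2.1% → £497,000 × 2.1% × 167/365 = £4,775.2849
5 Jul – 31 Dec 2006: 180 days at 4.1% → £497,000 × 4.1% × 180/365 = £10,048.9315
Total = £14,824.2164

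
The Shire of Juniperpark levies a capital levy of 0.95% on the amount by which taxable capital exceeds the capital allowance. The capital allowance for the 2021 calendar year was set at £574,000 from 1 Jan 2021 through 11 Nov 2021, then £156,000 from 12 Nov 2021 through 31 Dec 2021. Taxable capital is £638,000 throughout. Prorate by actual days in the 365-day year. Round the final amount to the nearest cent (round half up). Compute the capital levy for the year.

1 Jan – 11 Nov 2021: 315 days, exemption £574,000 → (£638,000 − £574,000) × 0.95% × 315/365 = £524.7123
12 Nov – 31 Dec 2021: 50 days, exemption £156,000 → (£638,000 − £156,000) × 0.95% × 50/365 = £627.2603
Total = £1,151.9726

£1,151.97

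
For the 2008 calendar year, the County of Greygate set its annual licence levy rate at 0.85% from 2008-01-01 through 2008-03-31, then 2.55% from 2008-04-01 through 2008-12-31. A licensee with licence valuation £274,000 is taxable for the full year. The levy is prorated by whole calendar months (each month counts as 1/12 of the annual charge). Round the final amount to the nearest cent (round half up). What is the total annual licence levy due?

£5,822.50

2008-01-01 to 2008-03-31: 3 months at 0.85% → £274,000 × 0.85% × 3/12 = £582.2500
2008-04-01 to 2008-12-31: 9 months at 2.55% → £274,000 × 2.55% × 9/12 = £5,240.2500
Total = £5,822.5000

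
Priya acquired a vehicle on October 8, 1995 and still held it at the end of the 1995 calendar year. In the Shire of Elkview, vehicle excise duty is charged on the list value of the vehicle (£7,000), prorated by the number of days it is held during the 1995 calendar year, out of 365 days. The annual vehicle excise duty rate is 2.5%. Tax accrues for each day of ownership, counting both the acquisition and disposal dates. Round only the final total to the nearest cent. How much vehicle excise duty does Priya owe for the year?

Days held (October 8 – December 31, 1995): 85 out of 365
Tax = £7,000 × 2.5% × 85/365 = £40.7534

£40.75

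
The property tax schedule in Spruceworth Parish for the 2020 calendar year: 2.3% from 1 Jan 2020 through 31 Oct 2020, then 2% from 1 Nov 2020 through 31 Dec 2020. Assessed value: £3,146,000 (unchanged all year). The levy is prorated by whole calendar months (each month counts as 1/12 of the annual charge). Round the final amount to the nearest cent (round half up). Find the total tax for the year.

£70,785.00

1 Jan – 31 Oct 2020: 10 months at 2.3% → £3,146,000 × 2.3% × 10/12 = £60,298.3333
1 Nov – 31 Dec 2020: 2 months at 2% → £3,146,000 × 2% × 2/12 = £10,486.6667
Total = £70,785.0000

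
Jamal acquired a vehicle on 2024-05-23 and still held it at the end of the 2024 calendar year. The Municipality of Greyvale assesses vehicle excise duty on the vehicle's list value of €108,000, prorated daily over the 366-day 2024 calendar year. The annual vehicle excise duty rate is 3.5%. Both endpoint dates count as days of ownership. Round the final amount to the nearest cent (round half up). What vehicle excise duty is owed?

Days held (2024-05-23 to 2024-12-31): 223 out of 366
Tax = €108,000 × 3.5% × 223/366 = €2,303.1148

€2,303.11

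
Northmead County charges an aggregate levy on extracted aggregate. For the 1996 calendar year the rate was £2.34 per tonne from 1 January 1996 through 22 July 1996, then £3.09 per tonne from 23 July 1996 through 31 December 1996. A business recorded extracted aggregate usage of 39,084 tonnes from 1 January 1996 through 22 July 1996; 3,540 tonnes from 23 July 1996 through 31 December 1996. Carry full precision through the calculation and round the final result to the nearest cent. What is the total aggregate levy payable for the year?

£102,395.16

1 January – 22 July 1996: 39,084 tonnes at £2.34/tonne → £91,456.56
23 July – 31 December 1996: 3,540 tonnes at £3.09/tonne → £10,938.60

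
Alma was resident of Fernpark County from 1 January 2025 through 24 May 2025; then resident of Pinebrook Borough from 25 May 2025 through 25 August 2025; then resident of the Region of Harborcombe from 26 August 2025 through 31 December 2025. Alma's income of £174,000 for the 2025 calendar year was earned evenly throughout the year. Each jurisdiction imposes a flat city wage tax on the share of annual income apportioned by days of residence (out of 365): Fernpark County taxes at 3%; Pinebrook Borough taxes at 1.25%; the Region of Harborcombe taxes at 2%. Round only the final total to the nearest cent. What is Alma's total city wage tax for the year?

Fernpark County, 1 January – 24 May 2025: 144 days → £174,000 × 3% × 144/365 = £2,059.3973
Pinebrook Borough, 25 May – 25 August 2025: 93 days → £174,000 × 1.25% × 93/365 = £554.1781
The Region of Harborcombe, 26 August – 31 December 2025: 128 days → £174,000 × 2% × 128/365 = £1,220.3836
Total = £3,833.9589

£3,833.96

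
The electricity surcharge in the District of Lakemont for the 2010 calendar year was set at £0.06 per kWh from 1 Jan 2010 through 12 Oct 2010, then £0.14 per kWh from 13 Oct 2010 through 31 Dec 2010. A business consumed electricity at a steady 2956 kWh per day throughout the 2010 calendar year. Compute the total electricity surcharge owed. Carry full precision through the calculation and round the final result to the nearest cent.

1 Jan – 12 Oct 2010: 285 days × 2956 kWh/day = 842,460 kWh at £0.06/kWh → £50,547.60
13 Oct – 31 Dec 2010: 80 days × 2956 kWh/day = 236,480 kWh at £0.14/kWh → £33,107.20

£83,654.80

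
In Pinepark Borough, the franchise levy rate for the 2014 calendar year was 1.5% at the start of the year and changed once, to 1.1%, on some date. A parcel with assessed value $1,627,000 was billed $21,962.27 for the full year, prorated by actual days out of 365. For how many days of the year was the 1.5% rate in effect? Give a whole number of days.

Let d = days at the first rate; then 365 − d days at the second rate.
$1,627,000 × [1.5%·d + 1.1%·(365−d)] / 365 = $21,962.27
Solving gives d = 228, so the new rate took effect on 17 August 2014.

228 days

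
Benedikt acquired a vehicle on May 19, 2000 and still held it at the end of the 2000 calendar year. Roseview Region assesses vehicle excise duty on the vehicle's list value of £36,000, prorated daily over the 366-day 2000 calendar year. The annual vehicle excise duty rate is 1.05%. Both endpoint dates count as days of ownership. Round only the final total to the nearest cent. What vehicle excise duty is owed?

Days held (May 19 – December 31, 2000): 227 out of 366
Tax = £36,000 × 1.05% × 227/366 = £234.4426

£234.44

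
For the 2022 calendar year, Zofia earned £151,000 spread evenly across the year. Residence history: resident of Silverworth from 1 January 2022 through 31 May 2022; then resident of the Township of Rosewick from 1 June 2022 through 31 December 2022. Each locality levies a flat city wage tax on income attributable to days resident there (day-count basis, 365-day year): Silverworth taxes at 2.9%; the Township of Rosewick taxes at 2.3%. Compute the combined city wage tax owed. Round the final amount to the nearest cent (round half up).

Silverworth, 1 January – 31 May 2022: 151 days → £151,000 × 2.9% × 151/365 = £1,811.5863
The Township of Rosewick, 1 June – 31 December 2022: 214 days → £151,000 × 2.3% × 214/365 = £2,036.2247
Total = £3,847.8110

£3,847.81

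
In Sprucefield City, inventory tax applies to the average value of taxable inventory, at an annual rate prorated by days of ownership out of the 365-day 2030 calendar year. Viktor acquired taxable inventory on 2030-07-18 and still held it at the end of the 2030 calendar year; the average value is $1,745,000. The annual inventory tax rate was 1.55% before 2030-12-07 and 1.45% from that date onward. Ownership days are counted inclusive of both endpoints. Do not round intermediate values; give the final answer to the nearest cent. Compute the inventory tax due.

2030-07-18 to 2030-12-06: 142 days at 1.55% → $1,745,000 × 1.55% × 142/365 = $10,522.5890
2030-12-07 to 2030-12-31: 25 days at 1.45% → $1,745,000 × 1.45% × 25/365 = $1,733.0479
Total = $12,255.6370

$12,255.64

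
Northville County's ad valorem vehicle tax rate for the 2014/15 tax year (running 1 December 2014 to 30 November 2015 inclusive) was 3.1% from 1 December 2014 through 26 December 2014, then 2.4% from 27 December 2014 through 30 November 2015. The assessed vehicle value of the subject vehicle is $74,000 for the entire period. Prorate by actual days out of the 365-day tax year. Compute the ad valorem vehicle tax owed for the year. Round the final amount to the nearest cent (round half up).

1 December – 26 December 2014: 26 days at 3.1% → $74,000 × 3.1% × 26/365 = $163.4082
27 December 2014 – 30 November 2015: 339 days at 2.4% → $74,000 × 2.4% × 339/365 = $1,649.4904
Total = $1,812.8986

$1,812.90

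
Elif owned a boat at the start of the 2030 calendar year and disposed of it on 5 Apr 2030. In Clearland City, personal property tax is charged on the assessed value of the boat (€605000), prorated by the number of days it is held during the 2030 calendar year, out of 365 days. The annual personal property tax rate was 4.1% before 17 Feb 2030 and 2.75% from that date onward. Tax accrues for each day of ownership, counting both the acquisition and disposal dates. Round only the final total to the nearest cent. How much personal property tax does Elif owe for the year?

1 Jan – 16 Feb 2030: 47 days at 4.1% → €605000 × 4.1% × 47/365 = €3194.0685
17 Feb – 5 Apr 2030: 48 days at 2.75% → €605000 × 2.75% × 48/365 = €2187.9452
Total = €5382.0137

€5382.01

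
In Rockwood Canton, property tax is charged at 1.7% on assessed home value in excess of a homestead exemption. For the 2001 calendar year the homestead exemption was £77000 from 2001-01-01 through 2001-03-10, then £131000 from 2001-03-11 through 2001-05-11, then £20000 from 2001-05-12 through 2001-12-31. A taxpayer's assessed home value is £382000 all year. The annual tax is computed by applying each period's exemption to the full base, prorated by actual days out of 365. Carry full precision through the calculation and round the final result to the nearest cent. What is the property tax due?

£5650.29

2001-01-01 to 2001-03-10: 69 days, exemption £77000 → (£382000 − £77000) × 1.7% × 69/365 = £980.1781
2001-03-11 to 2001-05-11: 62 days, exemption £131000 → (£382000 − £131000) × 1.7% × 62/365 = £724.8055
2001-05-12 to 2001-12-31: 234 days, exemption £20000 → (£382000 − £20000) × 1.7% × 234/365 = £3945.3041
Total = £5650.2877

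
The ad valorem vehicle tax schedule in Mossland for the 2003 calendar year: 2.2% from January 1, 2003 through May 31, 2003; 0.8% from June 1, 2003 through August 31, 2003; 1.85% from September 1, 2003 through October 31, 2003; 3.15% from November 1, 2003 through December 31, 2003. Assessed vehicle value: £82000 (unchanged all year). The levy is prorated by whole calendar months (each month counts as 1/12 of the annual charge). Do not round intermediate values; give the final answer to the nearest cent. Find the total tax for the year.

£1599.00

January 1 – May 31, 2003: 5 months at 2.2% → £82000 × 2.2% × 5/12 = £751.6667
June 1 – August 31, 2003: 3 months at 0.8% → £82000 × 0.8% × 3/12 = £164.0000
September 1 – October 31, 2003: 2 months at 1.85% → £82000 × 1.85% × 2/12 = £252.8333
November 1 – December 31, 2003: 2 months at 3.15% → £82000 × 3.15% × 2/12 = £430.5000
Total = £1599.0000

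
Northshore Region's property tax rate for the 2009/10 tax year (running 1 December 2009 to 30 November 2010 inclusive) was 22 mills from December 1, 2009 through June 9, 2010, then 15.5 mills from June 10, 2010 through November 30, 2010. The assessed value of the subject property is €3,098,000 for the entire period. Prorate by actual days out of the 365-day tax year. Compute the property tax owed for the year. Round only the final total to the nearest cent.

December 1, 2009 – June 9, 2010: 191 days at 22 mills → €3,098,000 × 2.2% × 191/365 = €35,665.1945
June 10 – November 30, 2010: 174 days at 15.5 mills → €3,098,000 × 1.55% × 174/365 = €22,891.2493
Total = €58,556.4438

€58,556.44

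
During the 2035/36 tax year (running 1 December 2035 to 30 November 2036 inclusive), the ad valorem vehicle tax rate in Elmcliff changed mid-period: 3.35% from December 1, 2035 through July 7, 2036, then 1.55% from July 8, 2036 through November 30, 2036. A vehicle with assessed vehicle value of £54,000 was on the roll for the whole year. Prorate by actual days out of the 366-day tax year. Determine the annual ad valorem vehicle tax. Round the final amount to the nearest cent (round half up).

£1,421.26

December 1, 2035 – July 7, 2036: 220 days at 3.35% → £54,000 × 3.35% × 220/366 = £1,087.3770
July 8 – November 30, 2036: 146 days at 1.55% → £54,000 × 1.55% × 146/366 = £333.8852
Total = £1,421.2623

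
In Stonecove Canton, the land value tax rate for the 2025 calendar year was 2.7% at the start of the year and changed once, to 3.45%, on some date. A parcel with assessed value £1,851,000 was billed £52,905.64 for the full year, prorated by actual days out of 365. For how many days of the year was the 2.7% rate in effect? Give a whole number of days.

288 days

Let d = days at the first rate; then 365 − d days at the second rate.
£1,851,000 × [2.7%·d + 3.45%·(365−d)] / 365 = £52,905.64
Solving gives d = 288, so the new rate took effect on 16 October 2025.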